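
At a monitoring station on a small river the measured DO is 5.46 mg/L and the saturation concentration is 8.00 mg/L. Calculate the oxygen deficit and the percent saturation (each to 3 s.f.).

D = C_s − C = 8.00 − 5.46 = 2.54 mg/L.
% saturation = 5.46/8.00 × 100 = 68.2 %.

D ≈ 2.54 mg/L; 68.2 % saturation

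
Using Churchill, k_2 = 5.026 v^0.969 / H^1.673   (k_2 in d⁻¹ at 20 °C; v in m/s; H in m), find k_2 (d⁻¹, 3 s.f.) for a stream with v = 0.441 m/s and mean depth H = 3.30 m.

k_2 = 5.026 × 0.441^0.969 / 3.30^1.673 = 5.026 × 0.4523 / 7.370 = 0.3085 d⁻¹.

k_2 ≈ 0.308 d⁻¹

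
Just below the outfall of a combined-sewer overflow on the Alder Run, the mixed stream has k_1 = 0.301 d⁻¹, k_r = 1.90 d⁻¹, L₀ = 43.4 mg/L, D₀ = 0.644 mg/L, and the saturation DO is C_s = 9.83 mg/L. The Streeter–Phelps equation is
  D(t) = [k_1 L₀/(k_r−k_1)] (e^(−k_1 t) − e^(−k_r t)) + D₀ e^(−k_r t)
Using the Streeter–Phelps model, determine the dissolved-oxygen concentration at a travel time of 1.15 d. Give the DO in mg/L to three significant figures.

k_1 L₀/(k_r−k_1) = 0.301×43.4/(1.90−0.301) = 13.06/1.599 = 8.170 mg/L.
e^(−k_1 t) = e^(−0.301×1.150) = 0.7074; e^(−k_r t) = e^(−1.90×1.150) = 0.1125.
D = 8.170 × (0.7074 − 0.1125) + 0.644 × 0.1125 = 4.860 + 0.07244 = 4.933 mg/L.
DO = C_s − D = 9.83 − 4.933 = 4.897 mg/L.

DO ≈ 4.90 mg/L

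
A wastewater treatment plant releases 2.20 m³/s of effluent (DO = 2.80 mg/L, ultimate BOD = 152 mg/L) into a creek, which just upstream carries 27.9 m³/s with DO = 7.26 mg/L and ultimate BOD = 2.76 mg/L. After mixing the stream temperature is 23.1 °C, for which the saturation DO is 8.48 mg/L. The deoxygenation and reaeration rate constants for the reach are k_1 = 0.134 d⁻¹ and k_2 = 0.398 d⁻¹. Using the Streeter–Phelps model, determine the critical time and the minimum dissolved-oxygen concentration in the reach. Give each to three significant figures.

t_c ≈ 3.17 d; minimum DO ≈ 5.47 mg/L

Mixed DO = (27.9×7.26 + 2.20×2.80)/(27.9+2.20) = 208.7/30.10 = 6.934 mg/L.
Mixed L₀ = (27.9×2.76 + 2.20×152)/(30.10) = 411.4/30.10 = 13.67 mg/L.
Initial deficit D₀ = C_s − DO₀ = 8.48 − 6.934 = 1.546 mg/L.
t_c = (1/0.2640) ln[(0.398/0.134)(1 − 1.546×0.2640/(0.134×13.67))] = 3.788 × ln(2.308) = 3.169 d.
D_c = (0.134/0.398) × 13.67 × e^(−0.134×3.169) = 0.3367 × 13.67 × 0.6540 = 3.010 mg/L.
Minimum DO = 8.48 − 3.010 = 5.470 mg/L.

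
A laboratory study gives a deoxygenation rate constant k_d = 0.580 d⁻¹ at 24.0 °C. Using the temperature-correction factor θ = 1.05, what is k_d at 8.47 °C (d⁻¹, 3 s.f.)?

k_d ≈ 0.272 d⁻¹

k_d(T₂) = k_d(T₁) · θ^(T₂−T₁) = 0.580 × 1.05^(8.47−24.0)
= 0.580 × 1.05^-15.5 = 0.580 × 0.4687 = 0.2719 d⁻¹.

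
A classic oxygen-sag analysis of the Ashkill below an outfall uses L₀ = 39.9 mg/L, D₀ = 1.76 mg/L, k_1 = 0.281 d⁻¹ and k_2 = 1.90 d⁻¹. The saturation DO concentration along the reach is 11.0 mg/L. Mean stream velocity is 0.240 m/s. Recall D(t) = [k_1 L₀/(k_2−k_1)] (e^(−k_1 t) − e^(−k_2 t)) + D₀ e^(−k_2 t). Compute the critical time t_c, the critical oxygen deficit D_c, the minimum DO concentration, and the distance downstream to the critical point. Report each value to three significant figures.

t_c ≈ 0.999 d; D_c ≈ 4.46 mg/L; min DO ≈ 6.54 mg/L; x_c ≈ 20.7 km

At the critical point dD/dt = 0, so k_1 L₀ e^(−k_1 t) = k_2 D. Substituting D(t) from the Streeter–Phelps equation and solving for t gives
t_c = ln[(k_2/k_1)(1 − D₀(k_2−k_1)/(k_1 L₀))] / (k_2−k_1).
Here k_2−k_1 = 1.619 d⁻¹ and 1 − D₀(k_2−k_1)/(k_1 L₀) = 1 − 1.76×1.619/(0.281×39.9) = 0.7459, so
t_c = ln(6.762 × 0.7459) / 1.619 = 1.618 / 1.619 = 0.9994 d.
D_c = (k_1/k_2) L₀ e^(−k_1 t_c) = (0.281/1.90) × 39.9 × e^(−0.281×0.9994) = 0.1479 × 39.9 × 0.7552 = 4.456 mg/L.
Minimum DO = C_s − D_c = 11.0 − 4.456 = 6.544 mg/L.
x_c = v t_c = 0.240 m/s × 0.9994 d × 86400 s/d = 20720 m ≈ 20.7 km.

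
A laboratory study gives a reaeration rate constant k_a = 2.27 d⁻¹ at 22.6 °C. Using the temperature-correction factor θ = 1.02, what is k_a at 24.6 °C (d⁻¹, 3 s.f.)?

k_a ≈ 2.36 d⁻¹

k_a(T₂) = k_a(T₁) · θ^(T₂−T₁) = 2.27 × 1.02^(24.6−22.6)
= 2.27 × 1.02^2.00 = 2.27 × 1.040 = 2.362 d⁻¹.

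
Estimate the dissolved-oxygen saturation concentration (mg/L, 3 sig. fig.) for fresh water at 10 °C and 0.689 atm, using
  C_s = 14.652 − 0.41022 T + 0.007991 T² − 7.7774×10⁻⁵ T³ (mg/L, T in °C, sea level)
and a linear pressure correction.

At sea level: C_s = 14.652 − 0.41022×10 + 0.007991×10² − 7.7774×10⁻⁵×10³ = 11.27 mg/L.
Pressure correction: C_s' = 11.27 × 0.689 = 7.766 mg/L.

C_s ≈ 7.77 mg/L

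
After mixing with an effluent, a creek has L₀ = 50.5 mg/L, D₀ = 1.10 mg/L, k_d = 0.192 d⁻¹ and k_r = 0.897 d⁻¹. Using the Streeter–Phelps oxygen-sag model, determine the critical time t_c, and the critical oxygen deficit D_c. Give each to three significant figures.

t_c ≈ 2.07 d; D_c ≈ 7.27 mg/L

At the critical point dD/dt = 0, so k_d L₀ e^(−k_d t) = k_r D. Substituting D(t) from the Streeter–Phelps equation and solving for t gives
t_c = ln[(k_r/k_d)(1 − D₀(k_r−k_d)/(k_d L₀))] / (k_r−k_d).
Here k_r−k_d = 0.7050 d⁻¹ and 1 − D₀(k_r−k_d)/(k_d L₀) = 1 − 1.10×0.7050/(0.192×50.5) = 0.9200, so
t_c = ln(4.672 × 0.9200) / 0.7050 = 1.458 / 0.7050 = 2.068 d.
L(t_c) = L₀ e^(−k_d t_c) = 50.5 × 0.6722 = 33.95 mg/L, and at the critical point k_r D_c = k_d L, so D_c = (0.192/0.897) × 33.95 = 7.267 mg/L.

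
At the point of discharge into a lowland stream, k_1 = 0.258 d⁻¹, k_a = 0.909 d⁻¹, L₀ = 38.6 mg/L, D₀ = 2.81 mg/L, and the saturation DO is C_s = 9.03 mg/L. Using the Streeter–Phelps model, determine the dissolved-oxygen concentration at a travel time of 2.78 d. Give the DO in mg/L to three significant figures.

k_1 L₀/(k_a−k_1) = 0.258×38.6/(0.909−0.258) = 9.959/0.6510 = 15.30 mg/L.
e^(−k_1 t) = e^(−0.258×2.780) = 0.4881; e^(−k_a t) = e^(−0.909×2.780) = 0.07990.
D = 15.30 × (0.4881 − 0.07990) + 2.81 × 0.07990 = 6.245 + 0.2245 = 6.469 mg/L.
DO = C_s − D = 9.03 − 6.469 = 2.561 mg/L.

DO ≈ 2.56 mg/L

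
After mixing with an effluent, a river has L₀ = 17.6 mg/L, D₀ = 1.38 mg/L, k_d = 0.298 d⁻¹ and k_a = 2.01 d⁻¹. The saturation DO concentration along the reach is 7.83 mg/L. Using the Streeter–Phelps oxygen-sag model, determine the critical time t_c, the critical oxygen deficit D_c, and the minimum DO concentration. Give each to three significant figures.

At the critical point dD/dt = 0, so k_d L₀ e^(−k_d t) = k_a D. Substituting D(t) from the Streeter–Phelps equation and solving for t gives
t_c = ln[(k_a/k_d)(1 − D₀(k_a−k_d)/(k_d L₀))] / (k_a−k_d).
Here k_a−k_d = 1.712 d⁻¹ and 1 − D₀(k_a−k_d)/(k_d L₀) = 1 − 1.38×1.712/(0.298×17.6) = 0.5495, so
t_c = ln(6.745 × 0.5495) / 1.712 = 1.310 / 1.712 = 0.7653 d.
L(t_c) = L₀ e^(−k_d t_c) = 17.6 × 0.7961 = 14.01 mg/L, and at the critical point k_a D_c = k_d L, so D_c = (0.298/2.01) × 14.01 = 2.077 mg/L.
Minimum DO = C_s − D_c = 7.83 − 2.077 = 5.753 mg/L.

t_c ≈ 0.765 d; D_c ≈ 2.08 mg/L; min DO ≈ 5.75 mg/L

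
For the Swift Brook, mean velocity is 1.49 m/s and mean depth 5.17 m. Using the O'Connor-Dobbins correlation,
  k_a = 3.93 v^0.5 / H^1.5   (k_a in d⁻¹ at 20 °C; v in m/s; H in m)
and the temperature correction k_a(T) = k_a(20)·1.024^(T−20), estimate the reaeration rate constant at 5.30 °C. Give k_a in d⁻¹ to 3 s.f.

k_a(20) = 3.93 × 1.49^0.5 / 5.17^1.5 = 3.93 × 1.221 / 11.76 = 0.4081 d⁻¹.
k_a(5.30) = 0.4081 × 1.024^(5.30−20) = 0.4081 × 0.7057 = 0.2880 d⁻¹.

k_a ≈ 0.288 d⁻¹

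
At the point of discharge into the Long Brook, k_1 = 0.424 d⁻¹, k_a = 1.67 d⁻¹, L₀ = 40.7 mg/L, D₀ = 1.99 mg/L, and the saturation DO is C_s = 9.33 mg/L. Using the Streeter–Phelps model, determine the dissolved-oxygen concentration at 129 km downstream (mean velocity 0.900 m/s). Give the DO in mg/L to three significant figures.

DO ≈ 3.22 mg/L

Travel time t = x/v = 129 km / (0.900 m/s) = 129000 m / 0.900 m/s = 143300 s = 1.659 d.
k_1 L₀/(k_a−k_1) = 0.424×40.7/(1.67−0.424) = 17.26/1.246 = 13.85 mg/L.
e^(−k_1 t) = e^(−0.424×1.659) = 0.4949; e^(−k_a t) = e^(−1.67×1.659) = 0.06263.
D = 13.85 × (0.4949 − 0.06263) + 1.99 × 0.06263 = 5.987 + 0.1246 = 6.111 mg/L.
DO = C_s − D = 9.33 − 6.111 = 3.219 mg/L.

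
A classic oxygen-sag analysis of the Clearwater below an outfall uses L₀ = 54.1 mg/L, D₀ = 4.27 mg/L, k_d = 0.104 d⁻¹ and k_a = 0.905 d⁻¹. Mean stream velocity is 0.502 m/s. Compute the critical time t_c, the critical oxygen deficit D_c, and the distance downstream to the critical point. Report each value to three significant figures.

t_c ≈ 1.53 d; D_c ≈ 5.30 mg/L; x_c ≈ 66.5 km

At the critical point dD/dt = 0, so k_d L₀ e^(−k_d t) = k_a D. Substituting D(t) from the Streeter–Phelps equation and solving for t gives
t_c = ln[(k_a/k_d)(1 − D₀(k_a−k_d)/(k_d L₀))] / (k_a−k_d).
Here k_a−k_d = 0.8010 d⁻¹ and 1 − D₀(k_a−k_d)/(k_d L₀) = 1 − 4.27×0.8010/(0.104×54.1) = 0.3921, so
t_c = ln(8.702 × 0.3921) / 0.8010 = 1.227 / 0.8010 = 1.532 d.
L(t_c) = L₀ e^(−k_d t_c) = 54.1 × 0.8527 = 46.13 mg/L, and at the critical point k_a D_c = k_d L, so D_c = (0.104/0.905) × 46.13 = 5.301 mg/L.
x_c = v t_c = 0.502 m/s × 1.532 d × 86400 s/d = 66460 m ≈ 66.5 km.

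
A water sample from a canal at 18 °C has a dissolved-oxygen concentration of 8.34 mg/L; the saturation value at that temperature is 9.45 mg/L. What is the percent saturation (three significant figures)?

88.3 % saturation

% saturation = C/C_s × 100 = 8.34/9.45 × 100 = 88.3 %.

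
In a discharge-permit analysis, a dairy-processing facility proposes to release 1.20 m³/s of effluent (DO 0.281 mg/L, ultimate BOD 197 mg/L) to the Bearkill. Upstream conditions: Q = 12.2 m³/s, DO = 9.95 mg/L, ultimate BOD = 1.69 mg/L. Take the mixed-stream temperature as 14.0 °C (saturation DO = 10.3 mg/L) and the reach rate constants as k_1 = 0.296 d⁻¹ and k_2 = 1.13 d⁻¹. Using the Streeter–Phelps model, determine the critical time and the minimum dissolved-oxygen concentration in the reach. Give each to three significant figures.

Mixed DO = (12.2×9.95 + 1.20×0.281)/(12.2+1.20) = 121.7/13.40 = 9.084 mg/L.
Mixed L₀ = (12.2×1.69 + 1.20×197)/(13.40) = 257.0/13.40 = 19.18 mg/L.
Initial deficit D₀ = C_s − DO₀ = 10.3 − 9.084 = 1.216 mg/L.
t_c = (1/0.8340) ln[(1.13/0.296)(1 − 1.216×0.8340/(0.296×19.18))] = 1.199 × ln(3.136) = 1.370 d.
D_c = (0.296/1.13) × 19.18 × e^(−0.296×1.370) = 0.2619 × 19.18 × 0.6666 = 3.349 mg/L.
Minimum DO = 10.3 − 3.349 = 6.951 mg/L.

t_c ≈ 1.37 d; minimum DO ≈ 6.95 mg/L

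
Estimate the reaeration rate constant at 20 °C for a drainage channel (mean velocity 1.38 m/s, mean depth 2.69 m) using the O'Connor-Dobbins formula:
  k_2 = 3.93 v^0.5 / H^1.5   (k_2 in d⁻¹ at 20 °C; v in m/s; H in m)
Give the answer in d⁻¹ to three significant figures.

k_2 ≈ 1.05 d⁻¹

k_2 = 3.93 × 1.38^0.5 / 2.69^1.5 = 3.93 × 1.175 / 4.412 = 1.046 d⁻¹.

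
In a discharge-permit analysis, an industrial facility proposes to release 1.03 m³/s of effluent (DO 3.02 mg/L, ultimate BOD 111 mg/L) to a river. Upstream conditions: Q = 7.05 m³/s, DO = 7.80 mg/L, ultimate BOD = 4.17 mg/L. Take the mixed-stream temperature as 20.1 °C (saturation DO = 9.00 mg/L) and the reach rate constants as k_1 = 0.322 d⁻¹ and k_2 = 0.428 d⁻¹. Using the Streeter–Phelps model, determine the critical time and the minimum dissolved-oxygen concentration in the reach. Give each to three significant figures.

t_c ≈ 2.36 d; minimum DO ≈ 2.75 mg/L

Mixed DO = (7.05×7.80 + 1.03×3.02)/(7.05+1.03) = 58.10/8.080 = 7.191 mg/L.
Mixed L₀ = (7.05×4.17 + 1.03×111)/(8.080) = 143.7/8.080 = 17.79 mg/L.
Initial deficit D₀ = C_s − DO₀ = 9.00 − 7.191 = 1.809 mg/L.
t_c = (1/0.1060) ln[(0.428/0.322)(1 − 1.809×0.1060/(0.322×17.79))] = 9.434 × ln(1.285) = 2.363 d.
D_c = (0.322/0.428) × 17.79 × e^(−0.322×2.363) = 0.7523 × 17.79 × 0.4672 = 6.252 mg/L.
Minimum DO = 9.00 − 6.252 = 2.748 mg/L.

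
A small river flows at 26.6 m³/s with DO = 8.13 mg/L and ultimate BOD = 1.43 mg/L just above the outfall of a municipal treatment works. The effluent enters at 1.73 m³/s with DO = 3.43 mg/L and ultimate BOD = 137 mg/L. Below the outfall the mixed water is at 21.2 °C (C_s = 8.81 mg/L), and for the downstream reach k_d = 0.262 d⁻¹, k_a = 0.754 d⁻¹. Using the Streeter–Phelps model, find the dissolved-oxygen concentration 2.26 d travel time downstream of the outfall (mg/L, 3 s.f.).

Mixed DO = (26.6×8.13 + 1.73×3.43)/(26.6+1.73) = 222.2/28.33 = 7.843 mg/L.
Mixed L₀ = (26.6×1.43 + 1.73×137)/(28.33) = 275.0/28.33 = 9.709 mg/L.
Initial deficit D₀ = C_s − DO₀ = 8.81 − 7.843 = 0.9670 mg/L.
D(2.26) = [0.262×9.709/(0.754−0.262)](e^(−0.262×2.26) − e^(−0.754×2.26)) + 0.9670 e^(−0.754×2.26)
= 5.170 × (0.5532 − 0.1819) + 0.9670 × 0.1819 = 2.095 mg/L.
DO = 8.81 − 2.095 = 6.715 mg/L.

DO ≈ 6.71 mg/L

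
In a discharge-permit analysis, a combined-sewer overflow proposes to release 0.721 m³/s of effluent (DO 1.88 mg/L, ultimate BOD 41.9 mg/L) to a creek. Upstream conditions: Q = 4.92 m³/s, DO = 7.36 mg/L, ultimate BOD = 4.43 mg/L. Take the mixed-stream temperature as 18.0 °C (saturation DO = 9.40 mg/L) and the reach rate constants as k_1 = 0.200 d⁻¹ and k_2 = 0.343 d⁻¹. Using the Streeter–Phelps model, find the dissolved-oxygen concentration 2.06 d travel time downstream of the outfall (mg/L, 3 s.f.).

DO ≈ 5.87 mg/L

Mixed DO = (4.92×7.36 + 0.721×1.88)/(4.92+0.721) = 37.57/5.641 = 6.660 mg/L.
Mixed L₀ = (4.92×4.43 + 0.721×41.9)/(5.641) = 52.01/5.641 = 9.219 mg/L.
Initial deficit D₀ = C_s − DO₀ = 9.40 − 6.660 = 2.740 mg/L.
D(2.06) = [0.200×9.219/(0.343−0.200)](e^(−0.200×2.06) − e^(−0.343×2.06)) + 2.740 e^(−0.343×2.06)
= 12.89 × (0.6623 − 0.4933) + 2.740 × 0.4933 = 3.531 mg/L.
DO = 9.40 − 3.531 = 5.869 mg/L.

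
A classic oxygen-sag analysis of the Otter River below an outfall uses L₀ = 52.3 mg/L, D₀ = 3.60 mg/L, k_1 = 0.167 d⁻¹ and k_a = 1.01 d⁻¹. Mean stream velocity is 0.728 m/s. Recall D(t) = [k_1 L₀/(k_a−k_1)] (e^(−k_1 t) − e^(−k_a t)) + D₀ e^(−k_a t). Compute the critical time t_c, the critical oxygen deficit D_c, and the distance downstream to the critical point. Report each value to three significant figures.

At the critical point dD/dt = 0, so k_1 L₀ e^(−k_1 t) = k_a D. Substituting D(t) from the Streeter–Phelps equation and solving for t gives
t_c = ln[(k_a/k_1)(1 − D₀(k_a−k_1)/(k_1 L₀))] / (k_a−k_1).
Here k_a−k_1 = 0.8430 d⁻¹ and 1 − D₀(k_a−k_1)/(k_1 L₀) = 1 − 3.60×0.8430/(0.167×52.3) = 0.6525, so
t_c = ln(6.048 × 0.6525) / 0.8430 = 1.373 / 0.8430 = 1.628 d.
D_c = (k_1/k_a) L₀ e^(−k_1 t_c) = (0.167/1.01) × 52.3 × e^(−0.167×1.628) = 0.1653 × 52.3 × 0.7619 = 6.589 mg/L.
x_c = v t_c = 0.728 m/s × 1.628 d × 86400 s/d = 102400 m ≈ 102 km.

t_c ≈ 1.63 d; D_c ≈ 6.59 mg/L; x_c ≈ 102 km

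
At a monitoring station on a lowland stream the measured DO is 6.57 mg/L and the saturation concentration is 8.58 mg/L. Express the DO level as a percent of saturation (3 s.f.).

% saturation = C/C_s × 100 = 6.57/8.58 × 100 = 76.6 %.

76.6 % saturation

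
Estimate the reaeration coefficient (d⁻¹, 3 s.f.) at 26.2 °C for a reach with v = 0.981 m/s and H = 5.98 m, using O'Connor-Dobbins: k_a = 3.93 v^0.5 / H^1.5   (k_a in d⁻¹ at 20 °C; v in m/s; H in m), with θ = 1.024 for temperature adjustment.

k_a ≈ 0.308 d⁻¹

k_a(20) = 3.93 × 0.981^0.5 / 5.98^1.5 = 3.93 × 0.9905 / 14.62 = 0.2662 d⁻¹.
k_a(26.2) = 0.2662 × 1.024^(26.2−20) = 0.2662 × 1.158 = 0.3083 d⁻¹.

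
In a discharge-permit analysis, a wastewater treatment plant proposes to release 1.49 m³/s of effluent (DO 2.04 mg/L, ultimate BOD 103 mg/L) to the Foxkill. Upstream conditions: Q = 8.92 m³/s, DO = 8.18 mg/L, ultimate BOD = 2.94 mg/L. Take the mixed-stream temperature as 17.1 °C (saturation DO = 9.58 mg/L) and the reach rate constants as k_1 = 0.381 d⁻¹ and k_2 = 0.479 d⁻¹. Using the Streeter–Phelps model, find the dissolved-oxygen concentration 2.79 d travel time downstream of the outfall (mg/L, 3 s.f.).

DO ≈ 3.44 mg/L

Mixed DO = (8.92×8.18 + 1.49×2.04)/(8.92+1.49) = 76.01/10.41 = 7.301 mg/L.
Mixed L₀ = (8.92×2.94 + 1.49×103)/(10.41) = 179.7/10.41 = 17.26 mg/L.
Initial deficit D₀ = C_s − DO₀ = 9.58 − 7.301 = 2.279 mg/L.
D(2.79) = [0.381×17.26/(0.479−0.381)](e^(−0.381×2.79) − e^(−0.479×2.79)) + 2.279 e^(−0.479×2.79)
= 67.11 × (0.3454 − 0.2628) + 2.279 × 0.2628 = 6.144 mg/L.
DO = 9.58 − 6.144 = 3.436 mg/L.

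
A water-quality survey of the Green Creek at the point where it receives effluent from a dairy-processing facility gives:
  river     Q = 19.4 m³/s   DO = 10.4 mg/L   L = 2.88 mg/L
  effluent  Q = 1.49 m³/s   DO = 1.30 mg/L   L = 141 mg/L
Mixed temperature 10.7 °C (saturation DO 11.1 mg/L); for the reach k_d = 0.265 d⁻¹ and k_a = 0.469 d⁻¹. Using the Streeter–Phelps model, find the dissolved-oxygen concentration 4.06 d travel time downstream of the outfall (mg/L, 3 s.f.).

DO ≈ 7.72 mg/L

Mixed DO = (19.4×10.4 + 1.49×1.30)/(19.4+1.49) = 203.7/20.89 = 9.751 mg/L.
Mixed L₀ = (19.4×2.88 + 1.49×141)/(20.89) = 266.0/20.89 = 12.73 mg/L.
Initial deficit D₀ = C_s − DO₀ = 11.1 − 9.751 = 1.349 mg/L.
D(4.06) = [0.265×12.73/(0.469−0.265)](e^(−0.265×4.06) − e^(−0.469×4.06)) + 1.349 e^(−0.469×4.06)
= 16.54 × (0.3410 − 0.1490) + 1.349 × 0.1490 = 3.377 mg/L.
DO = 11.1 − 3.377 = 7.723 mg/L.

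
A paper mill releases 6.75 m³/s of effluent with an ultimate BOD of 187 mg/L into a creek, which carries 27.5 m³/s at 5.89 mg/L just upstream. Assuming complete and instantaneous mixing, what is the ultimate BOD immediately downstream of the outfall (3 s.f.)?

41.6 mg/L

Flow-weighted mixing: C = (Q_r C_r + Q_w C_w)/(Q_r + Q_w)
= (27.5×5.89 + 6.75×187)/(27.5 + 6.75) = 1424/34.25 = 41.58 mg/L.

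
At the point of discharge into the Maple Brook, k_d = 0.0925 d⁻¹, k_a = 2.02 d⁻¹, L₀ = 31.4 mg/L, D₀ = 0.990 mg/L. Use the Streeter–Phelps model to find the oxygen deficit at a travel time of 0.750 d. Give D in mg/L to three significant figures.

k_d L₀/(k_a−k_d) = 0.0925×31.4/(2.02−0.0925) = 2.904/1.927 = 1.507 mg/L.
e^(−k_d t) = e^(−0.0925×0.7500) = 0.9330; e^(−k_a t) = e^(−2.02×0.7500) = 0.2198.
D = 1.507 × (0.9330 − 0.2198) + 0.990 × 0.2198 = 1.075 + 0.2176 = 1.292 mg/L.

D ≈ 1.29 mg/L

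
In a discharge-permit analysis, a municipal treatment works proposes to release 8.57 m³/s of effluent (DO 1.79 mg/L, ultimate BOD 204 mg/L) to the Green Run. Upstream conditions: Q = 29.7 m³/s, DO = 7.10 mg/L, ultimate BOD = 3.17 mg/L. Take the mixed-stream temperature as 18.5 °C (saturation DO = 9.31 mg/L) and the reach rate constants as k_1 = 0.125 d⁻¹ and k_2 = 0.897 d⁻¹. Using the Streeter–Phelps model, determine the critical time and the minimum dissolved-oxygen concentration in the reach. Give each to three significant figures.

t_c ≈ 1.81 d; minimum DO ≈ 3.96 mg/L

Mixed DO = (29.7×7.10 + 8.57×1.79)/(29.7+8.57) = 226.2/38.27 = 5.911 mg/L.
Mixed L₀ = (29.7×3.17 + 8.57×204)/(38.27) = 1842/38.27 = 48.14 mg/L.
Initial deficit D₀ = C_s − DO₀ = 9.31 − 5.911 = 3.399 mg/L.
t_c = (1/0.7720) ln[(0.897/0.125)(1 − 3.399×0.7720/(0.125×48.14))] = 1.295 × ln(4.047) = 1.811 d.
D_c = (0.125/0.897) × 48.14 × e^(−0.125×1.811) = 0.1394 × 48.14 × 0.7974 = 5.350 mg/L.
Minimum DO = 9.31 − 5.350 = 3.960 mg/L.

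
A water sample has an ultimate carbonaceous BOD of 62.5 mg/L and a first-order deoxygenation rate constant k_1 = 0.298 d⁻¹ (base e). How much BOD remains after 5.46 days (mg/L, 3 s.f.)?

L ≈ 12.3 mg/L

L_t = L₀ e^(−k_1 t) = 62.5 × e^(−0.298×5.46) = 62.5 × 0.1965 = 12.28 mg/L.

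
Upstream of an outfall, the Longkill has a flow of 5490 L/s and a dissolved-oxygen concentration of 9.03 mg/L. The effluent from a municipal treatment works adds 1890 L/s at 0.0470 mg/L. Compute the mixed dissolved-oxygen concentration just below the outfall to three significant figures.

Flow-weighted mixing: C = (Q_r C_r + Q_w C_w)/(Q_r + Q_w)
= (5490×9.03 + 1890×0.0470)/(5490 + 1890) = 49660/7380 = 6.729 mg/L.

6.73 mg/L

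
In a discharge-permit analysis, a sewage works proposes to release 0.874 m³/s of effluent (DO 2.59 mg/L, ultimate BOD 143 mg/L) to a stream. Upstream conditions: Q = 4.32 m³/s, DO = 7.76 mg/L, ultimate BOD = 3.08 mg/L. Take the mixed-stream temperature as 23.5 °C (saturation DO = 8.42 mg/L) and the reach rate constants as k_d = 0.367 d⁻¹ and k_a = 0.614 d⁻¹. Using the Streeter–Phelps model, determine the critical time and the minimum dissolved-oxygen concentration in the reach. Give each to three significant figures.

Mixed DO = (4.32×7.76 + 0.874×2.59)/(4.32+0.874) = 35.79/5.194 = 6.890 mg/L.
Mixed L₀ = (4.32×3.08 + 0.874×143)/(5.194) = 138.3/5.194 = 26.62 mg/L.
Initial deficit D₀ = C_s − DO₀ = 8.42 − 6.890 = 1.530 mg/L.
t_c = (1/0.2470) ln[(0.614/0.367)(1 − 1.530×0.2470/(0.367×26.62))] = 4.049 × ln(1.608) = 1.924 d.
D_c = (0.367/0.614) × 26.62 × e^(−0.367×1.924) = 0.5977 × 26.62 × 0.4936 = 7.855 mg/L.
Minimum DO = 8.42 − 7.855 = 0.5650 mg/L.

t_c ≈ 1.92 d; minimum DO ≈ 0.565 mg/L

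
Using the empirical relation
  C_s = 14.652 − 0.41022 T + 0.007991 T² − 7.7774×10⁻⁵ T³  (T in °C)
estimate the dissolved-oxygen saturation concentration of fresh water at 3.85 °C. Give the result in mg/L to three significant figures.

C_s ≈ 13.2 mg/L

C_s = 14.652 − 0.41022×3.85 + 0.007991×3.85² − 7.7774×10⁻⁵×3.85³ = 13.19 mg/L.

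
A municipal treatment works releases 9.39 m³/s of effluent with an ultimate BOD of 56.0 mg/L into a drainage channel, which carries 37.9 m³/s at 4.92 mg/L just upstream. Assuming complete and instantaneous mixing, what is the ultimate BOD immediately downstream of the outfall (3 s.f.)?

15.1 mg/L

Flow-weighted mixing: C = (Q_r C_r + Q_w C_w)/(Q_r + Q_w)
= (37.9×4.92 + 9.39×56.0)/(37.9 + 9.39) = 712.3/47.29 = 15.06 mg/L.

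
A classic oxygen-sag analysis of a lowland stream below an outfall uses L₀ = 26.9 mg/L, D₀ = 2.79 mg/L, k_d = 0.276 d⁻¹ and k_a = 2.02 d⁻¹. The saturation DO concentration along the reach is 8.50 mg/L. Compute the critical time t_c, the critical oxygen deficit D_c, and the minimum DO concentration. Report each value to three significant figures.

t_c ≈ 0.530 d; D_c ≈ 3.17 mg/L; min DO ≈ 5.33 mg/L

t_c = [1/(k_a−k_d)] ln[(k_a/k_d)(1 − D₀(k_a−k_d)/(k_d L₀))]
= [1/(2.02−0.276)] ln[(2.02/0.276)(1 − 2.79×1.744/(0.276×26.9))]
= (1/1.744) ln[7.319 × 0.3446] = 0.5734 × ln(2.522) = 0.5734 × 0.9252 = 0.5305 d.
D_c = (k_d/k_a) L₀ e^(−k_d t_c) = (0.276/2.02) × 26.9 × e^(−0.276×0.5305) = 0.1366 × 26.9 × 0.8638 = 3.175 mg/L.
Minimum DO = C_s − D_c = 8.50 − 3.175 = 5.325 mg/L.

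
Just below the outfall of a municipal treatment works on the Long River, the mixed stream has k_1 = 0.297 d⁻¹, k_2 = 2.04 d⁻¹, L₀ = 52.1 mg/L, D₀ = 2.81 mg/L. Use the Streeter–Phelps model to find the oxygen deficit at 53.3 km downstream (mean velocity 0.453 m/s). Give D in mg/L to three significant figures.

D ≈ 5.55 mg/L

Travel time t = x/v = 53.3 km / (0.453 m/s) = 53300 m / 0.453 m/s = 117700 s = 1.362 d.
k_1 L₀/(k_2−k_1) = 0.297×52.1/(2.04−0.297) = 15.47/1.743 = 8.878 mg/L.
e^(−k_1 t) = e^(−0.297×1.362) = 0.6673; e^(−k_2 t) = e^(−2.04×1.362) = 0.06216.
D = 8.878 × (0.6673 − 0.06216) + 2.81 × 0.06216 = 5.373 + 0.1747 = 5.547 mg/L.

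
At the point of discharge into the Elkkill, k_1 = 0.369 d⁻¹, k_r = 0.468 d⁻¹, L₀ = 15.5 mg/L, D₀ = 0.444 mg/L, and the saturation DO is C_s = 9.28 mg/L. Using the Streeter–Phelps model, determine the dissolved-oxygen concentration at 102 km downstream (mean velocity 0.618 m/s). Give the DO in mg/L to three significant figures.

DO ≈ 4.18 mg/L

Travel time t = x/v = 102 km / (0.618 m/s) = 102000 m / 0.618 m/s = 165000 s = 1.910 d.
k_1 L₀/(k_r−k_1) = 0.369×15.5/(0.468−0.369) = 5.720/0.09900 = 57.77 mg/L.
e^(−k_1 t) = e^(−0.369×1.910) = 0.4942; e^(−k_r t) = e^(−0.468×1.910) = 0.4090.
D = 57.77 × (0.4942 − 0.4090) + 0.444 × 0.4090 = 4.919 + 0.1816 = 5.101 mg/L.
DO = C_s − D = 9.28 − 5.101 = 4.179 mg/L.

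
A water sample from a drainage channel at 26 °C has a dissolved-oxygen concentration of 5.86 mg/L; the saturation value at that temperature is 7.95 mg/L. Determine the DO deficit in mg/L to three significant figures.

D = C_s − C = 7.95 − 5.86 = 2.09 mg/L.

D ≈ 2.09 mg/L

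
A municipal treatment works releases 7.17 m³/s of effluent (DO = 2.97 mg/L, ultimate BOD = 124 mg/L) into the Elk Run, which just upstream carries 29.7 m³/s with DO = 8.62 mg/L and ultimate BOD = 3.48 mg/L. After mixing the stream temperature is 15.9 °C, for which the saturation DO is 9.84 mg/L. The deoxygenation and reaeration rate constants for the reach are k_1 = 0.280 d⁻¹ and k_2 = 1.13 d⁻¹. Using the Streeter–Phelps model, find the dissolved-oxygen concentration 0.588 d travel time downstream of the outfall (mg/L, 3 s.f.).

Mixed DO = (29.7×8.62 + 7.17×2.97)/(29.7+7.17) = 277.3/36.87 = 7.521 mg/L.
Mixed L₀ = (29.7×3.48 + 7.17×124)/(36.87) = 992.4/36.87 = 26.92 mg/L.
Initial deficit D₀ = C_s − DO₀ = 9.84 − 7.521 = 2.319 mg/L.
D(0.588) = [0.280×26.92/(1.13−0.280)](e^(−0.280×0.588) − e^(−1.13×0.588)) + 2.319 e^(−1.13×0.588)
= 8.867 × (0.8482 − 0.5146) + 2.319 × 0.5146 = 4.151 mg/L.
DO = 9.84 − 4.151 = 5.689 mg/L.

DO ≈ 5.69 mg/L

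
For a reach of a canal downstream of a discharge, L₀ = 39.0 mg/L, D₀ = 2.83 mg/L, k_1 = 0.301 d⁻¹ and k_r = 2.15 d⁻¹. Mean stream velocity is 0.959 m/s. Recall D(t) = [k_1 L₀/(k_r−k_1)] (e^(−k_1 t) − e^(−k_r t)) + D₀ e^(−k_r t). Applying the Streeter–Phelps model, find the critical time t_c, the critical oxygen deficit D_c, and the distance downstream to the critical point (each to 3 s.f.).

t_c ≈ 0.744 d; D_c ≈ 4.36 mg/L; x_c ≈ 61.7 km

At the critical point dD/dt = 0, so k_1 L₀ e^(−k_1 t) = k_r D. Substituting D(t) from the Streeter–Phelps equation and solving for t gives
t_c = ln[(k_r/k_1)(1 − D₀(k_r−k_1)/(k_1 L₀))] / (k_r−k_1).
Here k_r−k_1 = 1.849 d⁻¹ and 1 − D₀(k_r−k_1)/(k_1 L₀) = 1 − 2.83×1.849/(0.301×39.0) = 0.5542, so
t_c = ln(7.143 × 0.5542) / 1.849 = 1.376 / 1.849 = 0.7442 d.
D_c = (k_1/k_r) L₀ e^(−k_1 t_c) = (0.301/2.15) × 39.0 × e^(−0.301×0.7442) = 0.1400 × 39.0 × 0.7993 = 4.364 mg/L.
x_c = v t_c = 0.959 m/s × 0.7442 d × 86400 s/d = 61660 m ≈ 61.7 km.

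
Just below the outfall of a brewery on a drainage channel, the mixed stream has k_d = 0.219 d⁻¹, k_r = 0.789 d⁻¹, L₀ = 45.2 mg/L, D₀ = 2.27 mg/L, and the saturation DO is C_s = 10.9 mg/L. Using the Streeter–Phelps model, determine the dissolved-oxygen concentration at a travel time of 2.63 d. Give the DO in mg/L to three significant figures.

DO ≈ 3.03 mg/L

k_d L₀/(k_r−k_d) = 0.219×45.2/(0.789−0.219) = 9.899/0.5700 = 17.37 mg/L.
e^(−k_d t) = e^(−0.219×2.630) = 0.5622; e^(−k_r t) = e^(−0.789×2.630) = 0.1255.
D = 17.37 × (0.5622 − 0.1255) + 2.27 × 0.1255 = 7.582 + 0.2850 = 7.867 mg/L.
DO = C_s − D = 10.9 − 7.867 = 3.033 mg/L.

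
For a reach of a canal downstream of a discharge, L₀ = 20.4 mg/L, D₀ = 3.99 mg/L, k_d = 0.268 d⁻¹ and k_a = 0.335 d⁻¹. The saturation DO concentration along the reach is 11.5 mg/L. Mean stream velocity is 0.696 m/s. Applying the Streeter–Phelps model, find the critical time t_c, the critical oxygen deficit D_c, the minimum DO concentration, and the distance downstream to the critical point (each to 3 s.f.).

t_c ≈ 2.58 d; D_c ≈ 8.17 mg/L; min DO ≈ 3.33 mg/L; x_c ≈ 155 km

At the critical point dD/dt = 0, so k_d L₀ e^(−k_d t) = k_a D. Substituting D(t) from the Streeter–Phelps equation and solving for t gives
t_c = ln[(k_a/k_d)(1 − D₀(k_a−k_d)/(k_d L₀))] / (k_a−k_d).
Here k_a−k_d = 0.06700 d⁻¹ and 1 − D₀(k_a−k_d)/(k_d L₀) = 1 − 3.99×0.06700/(0.268×20.4) = 0.9511, so
t_c = ln(1.250 × 0.9511) / 0.06700 = 0.1730 / 0.06700 = 2.582 d.
D_c = (k_d/k_a) L₀ e^(−k_d t_c) = (0.268/0.335) × 20.4 × e^(−0.268×2.582) = 0.8000 × 20.4 × 0.5006 = 8.169 mg/L.
Minimum DO = C_s − D_c = 11.5 − 8.169 = 3.331 mg/L.
x_c = v t_c = 0.696 m/s × 2.582 d × 86400 s/d = 155300 m ≈ 155 km.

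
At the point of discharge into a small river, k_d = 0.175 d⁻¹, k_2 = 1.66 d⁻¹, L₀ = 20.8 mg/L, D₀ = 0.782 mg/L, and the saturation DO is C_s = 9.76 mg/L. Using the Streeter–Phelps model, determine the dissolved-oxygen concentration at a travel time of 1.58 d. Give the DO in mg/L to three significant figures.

DO ≈ 8.02 mg/L

k_d L₀/(k_2−k_d) = 0.175×20.8/(1.66−0.175) = 3.640/1.485 = 2.451 mg/L.
e^(−k_d t) = e^(−0.175×1.580) = 0.7584; e^(−k_2 t) = e^(−1.66×1.580) = 0.07260.
D = 2.451 × (0.7584 − 0.07260) + 0.782 × 0.07260 = 1.681 + 0.05677 = 1.738 mg/L.
DO = C_s − D = 9.76 − 1.738 = 8.022 mg/L.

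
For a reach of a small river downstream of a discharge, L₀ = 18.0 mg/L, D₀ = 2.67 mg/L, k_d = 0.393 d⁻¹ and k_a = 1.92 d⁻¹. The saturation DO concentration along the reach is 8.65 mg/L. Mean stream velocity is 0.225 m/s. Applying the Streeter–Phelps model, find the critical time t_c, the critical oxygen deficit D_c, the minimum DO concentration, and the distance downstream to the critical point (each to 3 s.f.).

t_c = [1/(k_a−k_d)] ln[(k_a/k_d)(1 − D₀(k_a−k_d)/(k_d L₀))]
= [1/(1.92−0.393)] ln[(1.92/0.393)(1 − 2.67×1.527/(0.393×18.0))]
= (1/1.527) ln[4.885 × 0.4237] = 0.6549 × ln(2.070) = 0.6549 × 0.7274 = 0.4764 d.
L(t_c) = L₀ e^(−k_d t_c) = 18.0 × 0.8293 = 14.93 mg/L, and at the critical point k_a D_c = k_d L, so D_c = (0.393/1.92) × 14.93 = 3.055 mg/L.
Minimum DO = C_s − D_c = 8.65 − 3.055 = 5.595 mg/L.
x_c = v t_c = 0.225 m/s × 0.4764 d × 86400 s/d = 9261 m ≈ 9.26 km.

t_c ≈ 0.476 d; D_c ≈ 3.06 mg/L; min DO ≈ 5.59 mg/L; x_c ≈ 9.26 km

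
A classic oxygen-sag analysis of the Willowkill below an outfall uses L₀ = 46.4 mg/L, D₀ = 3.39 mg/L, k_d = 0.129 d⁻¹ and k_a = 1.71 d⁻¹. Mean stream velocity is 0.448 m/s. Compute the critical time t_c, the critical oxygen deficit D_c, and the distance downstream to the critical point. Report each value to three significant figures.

t_c ≈ 0.207 d; D_c ≈ 3.41 mg/L; x_c ≈ 8.00 km

t_c = [1/(k_a−k_d)] ln[(k_a/k_d)(1 − D₀(k_a−k_d)/(k_d L₀))]
= [1/(1.71−0.129)] ln[(1.71/0.129)(1 − 3.39×1.581/(0.129×46.4))]
= (1/1.581) ln[13.26 × 0.1046] = 0.6325 × ln(1.386) = 0.6325 × 0.3267 = 0.2066 d.
D_c = (k_d/k_a) L₀ e^(−k_d t_c) = (0.129/1.71) × 46.4 × e^(−0.129×0.2066) = 0.07544 × 46.4 × 0.9737 = 3.408 mg/L.
x_c = v t_c = 0.448 m/s × 0.2066 d × 86400 s/d = 7998 m ≈ 8.00 km.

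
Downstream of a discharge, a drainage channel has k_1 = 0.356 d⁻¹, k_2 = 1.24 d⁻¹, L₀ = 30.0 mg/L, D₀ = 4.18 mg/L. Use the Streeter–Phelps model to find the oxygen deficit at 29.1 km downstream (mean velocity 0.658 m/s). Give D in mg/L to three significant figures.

Travel time t = x/v = 29.1 km / (0.658 m/s) = 29100 m / 0.658 m/s = 44220 s = 0.5119 d.
k_1 L₀/(k_2−k_1) = 0.356×30.0/(1.24−0.356) = 10.68/0.8840 = 12.08 mg/L.
e^(−k_1 t) = e^(−0.356×0.5119) = 0.8334; e^(−k_2 t) = e^(−1.24×0.5119) = 0.5301.
D = 12.08 × (0.8334 − 0.5301) + 4.18 × 0.5301 = 3.665 + 2.216 = 5.880 mg/L.

D ≈ 5.88 mg/L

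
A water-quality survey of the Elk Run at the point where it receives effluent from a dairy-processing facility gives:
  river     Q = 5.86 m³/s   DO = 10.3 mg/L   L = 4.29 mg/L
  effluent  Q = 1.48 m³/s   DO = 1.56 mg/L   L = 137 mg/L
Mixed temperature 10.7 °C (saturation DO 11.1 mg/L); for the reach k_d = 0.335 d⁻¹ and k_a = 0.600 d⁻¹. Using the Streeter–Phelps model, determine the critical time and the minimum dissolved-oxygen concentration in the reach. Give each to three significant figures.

t_c ≈ 1.94 d; minimum DO ≈ 2.06 mg/L

Mixed DO = (5.86×10.3 + 1.48×1.56)/(5.86+1.48) = 62.67/7.340 = 8.538 mg/L.
Mixed L₀ = (5.86×4.29 + 1.48×137)/(7.340) = 227.9/7.340 = 31.05 mg/L.
Initial deficit D₀ = C_s − DO₀ = 11.1 − 8.538 = 2.562 mg/L.
t_c = (1/0.2650) ln[(0.600/0.335)(1 − 2.562×0.2650/(0.335×31.05))] = 3.774 × ln(1.674) = 1.944 d.
D_c = (0.335/0.600) × 31.05 × e^(−0.335×1.944) = 0.5583 × 31.05 × 0.5213 = 9.037 mg/L.
Minimum DO = 11.1 − 9.037 = 2.063 mg/L.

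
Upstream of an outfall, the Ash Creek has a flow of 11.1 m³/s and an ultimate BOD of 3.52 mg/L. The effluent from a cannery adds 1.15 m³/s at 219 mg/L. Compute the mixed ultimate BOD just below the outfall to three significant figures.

23.7 mg/L

Flow-weighted mixing: C = (Q_r C_r + Q_w C_w)/(Q_r + Q_w)
= (11.1×3.52 + 1.15×219)/(11.1 + 1.15) = 290.9/12.25 = 23.75 mg/L.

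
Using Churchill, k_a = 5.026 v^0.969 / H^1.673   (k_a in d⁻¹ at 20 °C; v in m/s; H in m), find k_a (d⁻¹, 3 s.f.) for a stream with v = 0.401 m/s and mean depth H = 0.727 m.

k_a ≈ 3.53 d⁻¹

k_a = 5.026 × 0.401^0.969 / 0.727^1.673 = 5.026 × 0.4125 / 0.5866 = 3.534 d⁻¹.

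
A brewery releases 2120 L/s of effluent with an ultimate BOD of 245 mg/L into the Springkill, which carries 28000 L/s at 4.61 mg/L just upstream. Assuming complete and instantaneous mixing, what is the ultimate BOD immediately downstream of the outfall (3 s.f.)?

Flow-weighted mixing: C = (Q_r C_r + Q_w C_w)/(Q_r + Q_w)
= (28000×4.61 + 2120×245)/(28000 + 2120) = 648500/30120 = 21.53 mg/L.

21.5 mg/L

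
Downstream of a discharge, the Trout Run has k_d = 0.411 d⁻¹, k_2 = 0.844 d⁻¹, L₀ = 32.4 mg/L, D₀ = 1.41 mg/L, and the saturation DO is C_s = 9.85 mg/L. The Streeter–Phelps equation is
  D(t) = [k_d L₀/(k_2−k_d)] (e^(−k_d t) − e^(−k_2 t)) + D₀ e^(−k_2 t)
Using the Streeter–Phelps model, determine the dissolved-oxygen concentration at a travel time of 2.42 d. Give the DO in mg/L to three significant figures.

DO ≈ 2.28 mg/L

k_d L₀/(k_2−k_d) = 0.411×32.4/(0.844−0.411) = 13.32/0.4330 = 30.75 mg/L.
e^(−k_d t) = e^(−0.411×2.420) = 0.3699; e^(−k_2 t) = e^(−0.844×2.420) = 0.1297.
D = 30.75 × (0.3699 − 0.1297) + 1.41 × 0.1297 = 7.386 + 0.1829 = 7.569 mg/L.
DO = C_s − D = 9.85 − 7.569 = 2.281 mg/L.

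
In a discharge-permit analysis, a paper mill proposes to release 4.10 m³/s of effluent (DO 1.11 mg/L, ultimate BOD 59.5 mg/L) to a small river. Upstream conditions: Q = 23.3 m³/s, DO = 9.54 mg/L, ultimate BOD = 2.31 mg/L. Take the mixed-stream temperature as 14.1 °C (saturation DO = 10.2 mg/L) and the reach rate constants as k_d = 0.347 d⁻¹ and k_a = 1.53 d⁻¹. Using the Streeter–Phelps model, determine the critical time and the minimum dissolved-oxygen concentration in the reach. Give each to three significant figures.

t_c ≈ 0.474 d; minimum DO ≈ 8.11 mg/L

Mixed DO = (23.3×9.54 + 4.10×1.11)/(23.3+4.10) = 226.8/27.40 = 8.279 mg/L.
Mixed L₀ = (23.3×2.31 + 4.10×59.5)/(27.40) = 297.8/27.40 = 10.87 mg/L.
Initial deficit D₀ = C_s − DO₀ = 10.2 − 8.279 = 1.921 mg/L.
t_c = (1/1.183) ln[(1.53/0.347)(1 − 1.921×1.183/(0.347×10.87))] = 0.8453 × ln(1.752) = 0.4738 d.
D_c = (0.347/1.53) × 10.87 × e^(−0.347×0.4738) = 0.2268 × 10.87 × 0.8484 = 2.091 mg/L.
Minimum DO = 10.2 − 2.091 = 8.109 mg/L.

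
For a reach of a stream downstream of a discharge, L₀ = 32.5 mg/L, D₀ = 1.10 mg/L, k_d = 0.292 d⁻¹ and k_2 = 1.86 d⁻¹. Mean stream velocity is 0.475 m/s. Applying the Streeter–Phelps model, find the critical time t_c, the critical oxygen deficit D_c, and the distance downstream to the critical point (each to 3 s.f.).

t_c = [1/(k_2−k_d)] ln[(k_2/k_d)(1 − D₀(k_2−k_d)/(k_d L₀))]
= [1/(1.86−0.292)] ln[(1.86/0.292)(1 − 1.10×1.568/(0.292×32.5))]
= (1/1.568) ln[6.370 × 0.8183] = 0.6378 × ln(5.212) = 0.6378 × 1.651 = 1.053 d.
D_c = (k_d/k_2) L₀ e^(−k_d t_c) = (0.292/1.86) × 32.5 × e^(−0.292×1.053) = 0.1570 × 32.5 × 0.7353 = 3.752 mg/L.
x_c = v t_c = 0.475 m/s × 1.053 d × 86400 s/d = 43210 m ≈ 43.2 km.

t_c ≈ 1.05 d; D_c ≈ 3.75 mg/L; x_c ≈ 43.2 km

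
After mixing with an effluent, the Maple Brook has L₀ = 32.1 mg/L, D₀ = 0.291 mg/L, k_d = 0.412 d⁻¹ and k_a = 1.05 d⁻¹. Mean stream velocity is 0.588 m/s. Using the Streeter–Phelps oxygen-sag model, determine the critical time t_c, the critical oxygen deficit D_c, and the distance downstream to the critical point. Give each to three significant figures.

t_c ≈ 1.44 d; D_c ≈ 6.95 mg/L; x_c ≈ 73.4 km

At the critical point dD/dt = 0, so k_d L₀ e^(−k_d t) = k_a D. Substituting D(t) from the Streeter–Phelps equation and solving for t gives
t_c = ln[(k_a/k_d)(1 − D₀(k_a−k_d)/(k_d L₀))] / (k_a−k_d).
Here k_a−k_d = 0.6380 d⁻¹ and 1 − D₀(k_a−k_d)/(k_d L₀) = 1 − 0.291×0.6380/(0.412×32.1) = 0.9860, so
t_c = ln(2.549 × 0.9860) / 0.6380 = 0.9214 / 0.6380 = 1.444 d.
D_c = (k_d/k_a) L₀ e^(−k_d t_c) = (0.412/1.05) × 32.1 × e^(−0.412×1.444) = 0.3924 × 32.1 × 0.5516 = 6.947 mg/L.
x_c = v t_c = 0.588 m/s × 1.444 d × 86400 s/d = 73370 m ≈ 73.4 km.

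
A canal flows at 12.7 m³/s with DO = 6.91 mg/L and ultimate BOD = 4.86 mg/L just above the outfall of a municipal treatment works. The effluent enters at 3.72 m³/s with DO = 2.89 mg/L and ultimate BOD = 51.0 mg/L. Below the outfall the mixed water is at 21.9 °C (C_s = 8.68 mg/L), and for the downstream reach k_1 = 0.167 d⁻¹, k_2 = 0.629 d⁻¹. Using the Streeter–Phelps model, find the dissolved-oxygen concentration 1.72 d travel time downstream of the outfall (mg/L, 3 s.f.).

DO ≈ 5.49 mg/L

Mixed DO = (12.7×6.91 + 3.72×2.89)/(12.7+3.72) = 98.51/16.42 = 5.999 mg/L.
Mixed L₀ = (12.7×4.86 + 3.72×51.0)/(16.42) = 251.4/16.42 = 15.31 mg/L.
Initial deficit D₀ = C_s − DO₀ = 8.68 − 5.999 = 2.681 mg/L.
D(1.72) = [0.167×15.31/(0.629−0.167)](e^(−0.167×1.72) − e^(−0.629×1.72)) + 2.681 e^(−0.629×1.72)
= 5.535 × (0.7503 − 0.3390) + 2.681 × 0.3390 = 3.186 mg/L.
DO = 8.68 − 3.186 = 5.494 mg/L.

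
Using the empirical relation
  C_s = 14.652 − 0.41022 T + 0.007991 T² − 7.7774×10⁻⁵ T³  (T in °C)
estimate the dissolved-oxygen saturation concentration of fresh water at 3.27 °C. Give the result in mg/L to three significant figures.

C_s ≈ 13.4 mg/L

C_s = 14.652 − 0.41022×3.27 + 0.007991×3.27² − 7.7774×10⁻⁵×3.27³ = 13.39 mg/L.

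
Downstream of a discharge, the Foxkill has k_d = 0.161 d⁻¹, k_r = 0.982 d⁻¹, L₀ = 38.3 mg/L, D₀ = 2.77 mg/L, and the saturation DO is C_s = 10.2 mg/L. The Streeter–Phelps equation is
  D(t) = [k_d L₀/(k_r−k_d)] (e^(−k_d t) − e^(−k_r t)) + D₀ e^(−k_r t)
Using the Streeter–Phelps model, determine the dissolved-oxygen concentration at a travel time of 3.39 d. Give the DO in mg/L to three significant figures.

DO ≈ 6.02 mg/L

k_d L₀/(k_r−k_d) = 0.161×38.3/(0.982−0.161) = 6.166/0.8210 = 7.511 mg/L.
e^(−k_d t) = e^(−0.161×3.390) = 0.5794; e^(−k_r t) = e^(−0.982×3.390) = 0.03583.
D = 7.511 × (0.5794 − 0.03583) + 2.77 × 0.03583 = 4.082 + 0.09925 = 4.182 mg/L.
DO = C_s − D = 10.2 − 4.182 = 6.018 mg/L.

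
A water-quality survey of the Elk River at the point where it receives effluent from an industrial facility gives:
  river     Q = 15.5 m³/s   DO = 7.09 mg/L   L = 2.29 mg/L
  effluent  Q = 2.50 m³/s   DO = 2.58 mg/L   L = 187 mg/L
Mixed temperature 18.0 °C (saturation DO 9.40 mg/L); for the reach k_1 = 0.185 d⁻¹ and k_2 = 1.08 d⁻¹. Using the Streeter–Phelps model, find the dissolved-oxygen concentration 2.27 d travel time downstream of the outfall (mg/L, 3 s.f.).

DO ≈ 5.85 mg/L

Mixed DO = (15.5×7.09 + 2.50×2.58)/(15.5+2.50) = 116.3/18.00 = 6.464 mg/L.
Mixed L₀ = (15.5×2.29 + 2.50×187)/(18.00) = 503.0/18.00 = 27.94 mg/L.
Initial deficit D₀ = C_s − DO₀ = 9.40 − 6.464 = 2.936 mg/L.
D(2.27) = [0.185×27.94/(1.08−0.185)](e^(−0.185×2.27) − e^(−1.08×2.27)) + 2.936 e^(−1.08×2.27)
= 5.776 × (0.6571 − 0.08616) + 2.936 × 0.08616 = 3.551 mg/L.
DO = 9.40 − 3.551 = 5.849 mg/L.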